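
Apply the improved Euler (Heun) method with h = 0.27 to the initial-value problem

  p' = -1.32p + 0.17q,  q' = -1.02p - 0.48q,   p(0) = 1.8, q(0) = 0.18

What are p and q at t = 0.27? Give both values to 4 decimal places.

1.2677, -0.2182

Heun on (p,q): k1 = f(t_n, state_n); k2 = f(t_n + h, state_n + h·k1); state_{n+1} = state_n + (h/2)·(k1 + k2).
0.000000: (1.800000, 0.180000)
  k1 = (-2.345400, -1.922400)
  predictor → (1.166742, -0.339048)
  k2 = (-1.597738, -1.027334)
  → (1.267676, -0.218214)
(p(0.27), q(0.27)) ≈ (1.2677, -0.2182)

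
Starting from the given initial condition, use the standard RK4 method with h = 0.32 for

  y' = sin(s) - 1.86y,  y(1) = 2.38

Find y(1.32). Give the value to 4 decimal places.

RK4: k1 = f(s_n, y_n); k2 = f(s_n + h/2, y_n + (h/2)·k1); k3 = f(s_n + h/2, y_n + (h/2)·k2); k4 = f(s_n + h, y_n + h·k3); y_{n+1} = y_n + (h/6)·(k1 + 2k2 + 2k3 + k4).
s=1.000000, y=2.380000:
  k1 = f(1.000000, 2.380000) = -3.585329
  k2 = f(1.160000, 1.806347) = -2.443003
  k3 = f(1.160000, 1.989120) = -2.782959
  k4 = f(1.320000, 1.489453) = -1.801668
  y ← 2.380000 + (0.32/6)·(k1 + 2k2 + 2k3 + k4) = 1.535258
y(1.32) ≈ 1.5353

1.5353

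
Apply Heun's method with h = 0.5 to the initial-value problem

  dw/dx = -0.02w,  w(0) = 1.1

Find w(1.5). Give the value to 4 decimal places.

Heun: k1 = f(x_n, w_n); k2 = f(x_n + h, w_n + h·k1); w_{n+1} = w_n + (h/2)·(k1 + k2).
x=0.000000, w=1.100000:
  k1 = f(0.000000, 1.100000) = -0.022000
  k2 = f(0.500000, 1.089000) = -0.021780
  w ← 1.100000 + (0.5/2)·(-0.022000 + (-0.021780)) = 1.089055
x=0.500000, w=1.089055:
  k1 = f(0.500000, 1.089055) = -0.021781
  k2 = f(1.000000, 1.078164) = -0.021563
  w ← 1.089055 + (0.5/2)·(-0.021781 + (-0.021563)) = 1.078219
x=1.000000, w=1.078219:
  k1 = f(1.000000, 1.078219) = -0.021564
  k2 = f(1.500000, 1.067437) = -0.021349
  w ← 1.078219 + (0.5/2)·(-0.021564 + (-0.021349)) = 1.067491
w(1.5) ≈ 1.0675

1.0675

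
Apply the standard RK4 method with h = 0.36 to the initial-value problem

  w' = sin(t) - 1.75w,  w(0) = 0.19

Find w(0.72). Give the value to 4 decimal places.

RK4: k1 = f(t_n, w_n); k2 = f(t_n + h/2, w_n + (h/2)·k1); k3 = f(t_n + h/2, w_n + (h/2)·k2); k4 = f(t_n + h, w_n + h·k3); w_{n+1} = w_n + (h/6)·(k1 + 2k2 + 2k3 + k4).
t=0.000000, w=0.190000:
  k1 = f(0.000000, 0.190000) = -0.332500
  k2 = f(0.180000, 0.130150) = -0.048733
  k3 = f(0.180000, 0.181228) = -0.138120
  k4 = f(0.360000, 0.140277) = 0.106790
  w ← 0.190000 + (0.36/6)·(k1 + 2k2 + 2k3 + k4) = 0.154035
t=0.360000, w=0.154035:
  k1 = f(0.360000, 0.154035) = 0.082713
  k2 = f(0.540000, 0.168923) = 0.218520
  k3 = f(0.540000, 0.193369) = 0.175741
  k4 = f(0.720000, 0.217302) = 0.279107
  w ← 0.154035 + (0.36/6)·(k1 + 2k2 + 2k3 + k4) = 0.223056
w(0.72) ≈ 0.2231

0.2231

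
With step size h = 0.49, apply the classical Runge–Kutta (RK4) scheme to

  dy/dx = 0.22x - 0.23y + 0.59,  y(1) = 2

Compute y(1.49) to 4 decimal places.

RK4: k1 = f(x_n, y_n); k2 = f(x_n + h/2, y_n + (h/2)·k1); k3 = f(x_n + h/2, y_n + (h/2)·k2); k4 = f(x_n + h, y_n + h·k3); y_{n+1} = y_n + (h/6)·(k1 + 2k2 + 2k3 + k4).
x=1.000000, y=2.000000:
  k1 = f(1.000000, 2.000000) = 0.350000
  k2 = f(1.245000, 2.085750) = 0.384178
  k3 = f(1.245000, 2.094123) = 0.382252
  k4 = f(1.490000, 2.187303) = 0.414720
  y ← 2.000000 + (0.49/6)·(k1 + 2k2 + 2k3 + k4) = 2.187636
y(1.49) ≈ 2.1876

2.1876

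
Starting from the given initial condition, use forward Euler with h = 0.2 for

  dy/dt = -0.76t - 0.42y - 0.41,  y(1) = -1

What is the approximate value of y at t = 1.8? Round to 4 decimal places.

-1.7009

Euler: y_{n+1} = y_n + h·f(t_n, y_n).
t=1.000000, y=-1.000000: f=-0.750000 → y ← -1.000000 + 0.2·(-0.750000) = -1.150000
t=1.200000, y=-1.150000: f=-0.839000 → y ← -1.150000 + 0.2·(-0.839000) = -1.317800
t=1.400000, y=-1.317800: f=-0.920524 → y ← -1.317800 + 0.2·(-0.920524) = -1.501905
t=1.600000, y=-1.501905: f=-0.995200 → y ← -1.501905 + 0.2·(-0.995200) = -1.700945
y(1.8) ≈ -1.7009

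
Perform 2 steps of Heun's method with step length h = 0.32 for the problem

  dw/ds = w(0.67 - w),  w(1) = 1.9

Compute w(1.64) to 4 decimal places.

Heun: k1 = f(s_n, w_n); k2 = f(s_n + h, w_n + h·k1); w_{n+1} = w_n + (h/2)·(k1 + k2).
s=1.000000, w=1.900000:
  k1 = f(1.000000, 1.900000) = -2.337000
  k2 = f(1.320000, 1.152160) = -0.555525
  w ← 1.900000 + (0.32/2)·(-2.337000 + (-0.555525)) = 1.437196
s=1.320000, w=1.437196:
  k1 = f(1.320000, 1.437196) = -1.102611
  k2 = f(1.640000, 1.084360) = -0.449316
  w ← 1.437196 + (0.32/2)·(-1.102611 + (-0.449316)) = 1.188888
w(1.64) ≈ 1.1889

1.1889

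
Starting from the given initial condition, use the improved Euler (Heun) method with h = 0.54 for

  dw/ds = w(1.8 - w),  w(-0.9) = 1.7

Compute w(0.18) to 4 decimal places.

1.7749

Heun: k1 = f(s_n, w_n); k2 = f(s_n + h, w_n + h·k1); w_{n+1} = w_n + (h/2)·(k1 + k2).
s=-0.900000, w=1.700000:
  k1 = f(-0.900000, 1.700000) = 0.170000
  k2 = f(-0.360000, 1.791800) = 0.014693
  w ← 1.700000 + (0.54/2)·(0.170000 + 0.014693) = 1.749867
s=-0.360000, w=1.749867:
  k1 = f(-0.360000, 1.749867) = 0.087726
  k2 = f(0.180000, 1.797239) = 0.004962
  w ← 1.749867 + (0.54/2)·(0.087726 + 0.004962) = 1.774893
w(0.18) ≈ 1.7749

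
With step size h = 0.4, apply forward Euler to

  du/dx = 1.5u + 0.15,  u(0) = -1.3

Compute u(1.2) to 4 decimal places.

Euler: u_{n+1} = u_n + h·f(x_n, u_n).
x=0.000000, u=-1.300000: f=-1.800000 → u ← -1.300000 + 0.4·(-1.800000) = -2.020000
x=0.400000, u=-2.020000: f=-2.880000 → u ← -2.020000 + 0.4·(-2.880000) = -3.172000
x=0.800000, u=-3.172000: f=-4.608000 → u ← -3.172000 + 0.4·(-4.608000) = -5.015200
u(1.2) ≈ -5.0152

-5.0152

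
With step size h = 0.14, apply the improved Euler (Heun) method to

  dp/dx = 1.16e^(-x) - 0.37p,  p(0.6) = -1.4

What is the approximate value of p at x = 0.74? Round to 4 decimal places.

-1.2484

Heun: k1 = f(x_n, p_n); k2 = f(x_n + h, p_n + h·k1); p_{n+1} = p_n + (h/2)·(k1 + k2).
x=0.600000, p=-1.400000:
  k1 = f(0.600000, -1.400000) = 1.154621
  k2 = f(0.740000, -1.238353) = 1.011643
  p ← -1.400000 + (0.14/2)·(1.154621 + 1.011643) = -1.248362
p(0.74) ≈ -1.2484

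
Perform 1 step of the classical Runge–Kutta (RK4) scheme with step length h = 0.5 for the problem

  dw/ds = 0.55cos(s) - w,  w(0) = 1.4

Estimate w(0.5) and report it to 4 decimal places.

RK4: k1 = f(s_n, w_n); k2 = f(s_n + h/2, w_n + (h/2)·k1); k3 = f(s_n + h/2, w_n + (h/2)·k2); k4 = f(s_n + h, w_n + h·k3); w_{n+1} = w_n + (h/6)·(k1 + 2k2 + 2k3 + k4).
s=0.000000, w=1.400000:
  k1 = f(0.000000, 1.400000) = -0.850000
  k2 = f(0.250000, 1.187500) = -0.654598
  k3 = f(0.250000, 1.236350) = -0.703449
  k4 = f(0.500000, 1.048276) = -0.565605
  w ← 1.400000 + (0.5/6)·(k1 + 2k2 + 2k3 + k4) = 1.055692
w(0.5) ≈ 1.0557

1.0557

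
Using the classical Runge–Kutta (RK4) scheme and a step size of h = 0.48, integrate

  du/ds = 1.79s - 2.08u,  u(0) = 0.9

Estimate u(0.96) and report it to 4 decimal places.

0.5977

RK4: k1 = f(s_n, u_n); k2 = f(s_n + h/2, u_n + (h/2)·k1); k3 = f(s_n + h/2, u_n + (h/2)·k2); k4 = f(s_n + h, u_n + h·k3); u_{n+1} = u_n + (h/6)·(k1 + 2k2 + 2k3 + k4).
s=0.000000, u=0.900000:
  k1 = f(0.000000, 0.900000) = -1.872000
  k2 = f(0.240000, 0.450720) = -0.507898
  k3 = f(0.240000, 0.778105) = -1.188858
  k4 = f(0.480000, 0.329348) = 0.174155
  u ← 0.900000 + (0.48/6)·(k1 + 2k2 + 2k3 + k4) = 0.492692
s=0.480000, u=0.492692:
  k1 = f(0.480000, 0.492692) = -0.165599
  k2 = f(0.720000, 0.452948) = 0.346668
  k3 = f(0.720000, 0.575892) = 0.090945
  k4 = f(0.960000, 0.536345) = 0.602802
  u ← 0.492692 + (0.48/6)·(k1 + 2k2 + 2k3 + k4) = 0.597686
u(0.96) ≈ 0.5977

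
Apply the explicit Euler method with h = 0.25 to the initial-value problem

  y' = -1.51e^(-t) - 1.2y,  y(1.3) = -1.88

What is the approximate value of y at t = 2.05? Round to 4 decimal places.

-0.8137

Euler: y_{n+1} = y_n + h·f(t_n, y_n).
t=1.300000, y=-1.880000: f=1.844477 → y ← -1.880000 + 0.25·1.844477 = -1.418881
t=1.550000, y=-1.418881: f=1.382162 → y ← -1.418881 + 0.25·1.382162 = -1.073340
t=1.800000, y=-1.073340: f=1.038407 → y ← -1.073340 + 0.25·1.038407 = -0.813738
y(2.05) ≈ -0.8137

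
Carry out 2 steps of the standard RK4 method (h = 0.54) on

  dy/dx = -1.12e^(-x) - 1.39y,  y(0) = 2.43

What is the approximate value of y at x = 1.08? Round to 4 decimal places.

RK4: k1 = f(x_n, y_n); k2 = f(x_n + h/2, y_n + (h/2)·k1); k3 = f(x_n + h/2, y_n + (h/2)·k2); k4 = f(x_n + h, y_n + h·k3); y_{n+1} = y_n + (h/6)·(k1 + 2k2 + 2k3 + k4).
x=0.000000, y=2.430000:
  k1 = f(0.000000, 2.430000) = -4.497700
  k2 = f(0.270000, 1.215621) = -2.544698
  k3 = f(0.270000, 1.742931) = -3.277660
  k4 = f(0.540000, 0.660064) = -1.570167
  y ← 2.430000 + (0.54/6)·(k1 + 2k2 + 2k3 + k4) = 0.835868
x=0.540000, y=0.835868:
  k1 = f(0.540000, 0.835868) = -1.814534
  k2 = f(0.810000, 0.345943) = -0.979102
  k3 = f(0.810000, 0.571510) = -1.292640
  k4 = f(1.080000, 0.137842) = -0.571947
  y ← 0.835868 + (0.54/6)·(k1 + 2k2 + 2k3 + k4) = 0.212171
y(1.08) ≈ 0.2122

0.2122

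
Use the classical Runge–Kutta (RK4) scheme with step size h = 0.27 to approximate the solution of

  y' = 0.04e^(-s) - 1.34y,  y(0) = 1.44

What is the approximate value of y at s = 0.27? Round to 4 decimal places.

1.0108

RK4: k1 = f(s_n, y_n); k2 = f(s_n + h/2, y_n + (h/2)·k1); k3 = f(s_n + h/2, y_n + (h/2)·k2); k4 = f(s_n + h, y_n + h·k3); y_{n+1} = y_n + (h/6)·(k1 + 2k2 + 2k3 + k4).
s=0.000000, y=1.440000:
  k1 = f(0.000000, 1.440000) = -1.889600
  k2 = f(0.135000, 1.184904) = -1.552823
  k3 = f(0.135000, 1.230369) = -1.613746
  k4 = f(0.270000, 1.004289) = -1.315212
  y ← 1.440000 + (0.27/6)·(k1 + 2k2 + 2k3 + k4) = 1.010792
y(0.27) ≈ 1.0108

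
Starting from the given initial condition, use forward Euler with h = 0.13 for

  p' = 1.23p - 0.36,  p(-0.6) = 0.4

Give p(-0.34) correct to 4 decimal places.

0.4371

Euler: p_{n+1} = p_n + h·f(x_n, p_n).
x=-0.600000, p=0.400000: f=0.132000 → p ← 0.400000 + 0.13·0.132000 = 0.417160
x=-0.470000, p=0.417160: f=0.153107 → p ← 0.417160 + 0.13·0.153107 = 0.437064
p(-0.34) ≈ 0.4371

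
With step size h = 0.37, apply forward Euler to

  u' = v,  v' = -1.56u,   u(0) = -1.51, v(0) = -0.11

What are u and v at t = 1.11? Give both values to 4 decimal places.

-0.6560, 2.3891

Euler on (u,v): u_{n+1} = u_n + h·u', v_{n+1} = v_n + h·v'.
0.000000: (-1.510000, -0.110000); f=(-0.110000, 2.355600) → (-1.550700, 0.761572)
0.370000: (-1.550700, 0.761572); f=(0.761572, 2.419092) → (-1.268918, 1.656636)
0.740000: (-1.268918, 1.656636); f=(1.656636, 1.979513) → (-0.655963, 2.389056)
(u(1.11), v(1.11)) ≈ (-0.6560, 2.3891)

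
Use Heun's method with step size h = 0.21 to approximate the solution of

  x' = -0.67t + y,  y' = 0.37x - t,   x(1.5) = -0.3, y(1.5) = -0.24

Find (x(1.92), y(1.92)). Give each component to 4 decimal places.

-1.0380, -1.0535

Heun on (x,y): k1 = f(t_n, state_n); k2 = f(t_n + h, state_n + h·k1); state_{n+1} = state_n + (h/2)·(k1 + k2).
1.500000: (-0.300000, -0.240000)
  k1 = (-1.245000, -1.611000)
  predictor → (-0.561450, -0.578310)
  k2 = (-1.724010, -1.917736)
  → (-0.611746, -0.610517)
1.710000: (-0.611746, -0.610517)
  k1 = (-1.756217, -1.936346)
  predictor → (-0.980552, -1.017150)
  k2 = (-2.303550, -2.282804)
  → (-1.038022, -1.053528)
(x(1.92), y(1.92)) ≈ (-1.0380, -1.0535)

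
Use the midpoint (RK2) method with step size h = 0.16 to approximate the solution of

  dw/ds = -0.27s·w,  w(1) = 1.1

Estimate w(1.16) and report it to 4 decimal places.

1.0498

Midpoint: k1 = f(s_n, w_n); k2 = f(s_n + h/2, w_n + (h/2)·k1); w_{n+1} = w_n + h·k2.
s=1.000000, w=1.100000:
  k1 = f(1.000000, 1.100000) = -0.297000
  k2 = f(1.080000, 1.076240) = -0.313832
  w ← 1.100000 + 0.16·(-0.313832) = 1.049787
w(1.16) ≈ 1.0498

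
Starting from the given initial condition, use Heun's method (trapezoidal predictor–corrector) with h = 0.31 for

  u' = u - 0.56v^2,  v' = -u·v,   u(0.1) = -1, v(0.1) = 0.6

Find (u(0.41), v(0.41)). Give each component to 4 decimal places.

Heun on (u,v): k1 = f(s_n, state_n); k2 = f(s_n + h, state_n + h·k1); state_{n+1} = state_n + (h/2)·(k1 + k2).
0.100000: (-1.000000, 0.600000)
  k1 = (-1.201600, 0.600000)
  predictor → (-1.372496, 0.786000)
  k2 = (-1.718462, 1.078782)
  → (-1.452610, 0.860211)
(u(0.41), v(0.41)) ≈ (-1.4526, 0.8602)

-1.4526, 0.8602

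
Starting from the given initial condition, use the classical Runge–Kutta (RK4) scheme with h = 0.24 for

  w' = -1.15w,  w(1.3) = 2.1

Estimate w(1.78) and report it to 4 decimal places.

1.2092

RK4: k1 = f(s_n, w_n); k2 = f(s_n + h/2, w_n + (h/2)·k1); k3 = f(s_n + h/2, w_n + (h/2)·k2); k4 = f(s_n + h, w_n + h·k3); w_{n+1} = w_n + (h/6)·(k1 + 2k2 + 2k3 + k4).
s=1.300000, w=2.100000:
  k1 = f(1.300000, 2.100000) = -2.415000
  k2 = f(1.420000, 1.810200) = -2.081730
  k3 = f(1.420000, 1.850192) = -2.127721
  k4 = f(1.540000, 1.589347) = -1.827749
  w ← 2.100000 + (0.24/6)·(k1 + 2k2 + 2k3 + k4) = 1.593534
s=1.540000, w=1.593534:
  k1 = f(1.540000, 1.593534) = -1.832564
  k2 = f(1.660000, 1.373626) = -1.579670
  k3 = f(1.660000, 1.403974) = -1.614570
  k4 = f(1.780000, 1.206037) = -1.386943
  w ← 1.593534 + (0.24/6)·(k1 + 2k2 + 2k3 + k4) = 1.209214
w(1.78) ≈ 1.2092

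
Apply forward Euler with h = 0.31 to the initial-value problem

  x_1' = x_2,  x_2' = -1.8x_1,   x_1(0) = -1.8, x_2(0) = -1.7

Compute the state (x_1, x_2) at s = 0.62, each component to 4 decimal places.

-2.5426, 0.6029

Euler on (x_1,x_2): x_1_{n+1} = x_1_n + h·x_1', x_2_{n+1} = x_2_n + h·x_2'.
0.000000: (-1.800000, -1.700000); f=(-1.700000, 3.240000) → (-2.327000, -0.695600)
0.310000: (-2.327000, -0.695600); f=(-0.695600, 4.188600) → (-2.542636, 0.602866)
(x_1(0.62), x_2(0.62)) ≈ (-2.5426, 0.6029)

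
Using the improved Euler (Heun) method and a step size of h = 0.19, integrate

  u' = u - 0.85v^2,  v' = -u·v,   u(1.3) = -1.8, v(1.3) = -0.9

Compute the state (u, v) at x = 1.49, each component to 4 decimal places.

Heun on (u,v): k1 = f(x_n, state_n); k2 = f(x_n + h, state_n + h·k1); state_{n+1} = state_n + (h/2)·(k1 + k2).
1.300000: (-1.800000, -0.900000)
  k1 = (-2.488500, -1.620000)
  predictor → (-2.272815, -1.207800)
  k2 = (-3.512779, -2.745106)
  → (-2.370121, -1.314685)
(u(1.49), v(1.49)) ≈ (-2.3701, -1.3147)

-2.3701, -1.3147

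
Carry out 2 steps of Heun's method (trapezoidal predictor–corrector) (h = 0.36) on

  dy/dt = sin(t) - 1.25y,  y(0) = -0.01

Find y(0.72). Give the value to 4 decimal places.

0.1906

Heun: k1 = f(t_n, y_n); k2 = f(t_n + h, y_n + h·k1); y_{n+1} = y_n + (h/2)·(k1 + k2).
t=0.000000, y=-0.010000:
  k1 = f(0.000000, -0.010000) = 0.012500
  k2 = f(0.360000, -0.005500) = 0.359149
  y ← -0.010000 + (0.36/2)·(0.012500 + 0.359149) = 0.056897
t=0.360000, y=0.056897:
  k1 = f(0.360000, 0.056897) = 0.281153
  k2 = f(0.720000, 0.158112) = 0.461745
  y ← 0.056897 + (0.36/2)·(0.281153 + 0.461745) = 0.190618
y(0.72) ≈ 0.1906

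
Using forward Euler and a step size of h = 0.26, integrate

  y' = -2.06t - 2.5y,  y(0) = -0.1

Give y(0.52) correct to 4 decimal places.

Euler: y_{n+1} = y_n + h·f(t_n, y_n).
t=0.000000, y=-0.100000: f=0.250000 → y ← -0.100000 + 0.26·0.250000 = -0.035000
t=0.260000, y=-0.035000: f=-0.448100 → y ← -0.035000 + 0.26·(-0.448100) = -0.151506
y(0.52) ≈ -0.1515

-0.1515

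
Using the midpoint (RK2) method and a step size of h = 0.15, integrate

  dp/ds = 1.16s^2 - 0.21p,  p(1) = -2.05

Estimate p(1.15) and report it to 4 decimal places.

Midpoint: k1 = f(s_n, p_n); k2 = f(s_n + h/2, p_n + (h/2)·k1); p_{n+1} = p_n + h·k2.
s=1.000000, p=-2.050000:
  k1 = f(1.000000, -2.050000) = 1.590500
  k2 = f(1.075000, -1.930712) = 1.745975
  p ← -2.050000 + 0.15·1.745975 = -1.788104
p(1.15) ≈ -1.7881

-1.7881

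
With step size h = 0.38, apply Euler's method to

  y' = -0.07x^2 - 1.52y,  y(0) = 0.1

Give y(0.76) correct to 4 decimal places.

0.0140

Euler: y_{n+1} = y_n + h·f(x_n, y_n).
x=0.000000, y=0.100000: f=-0.152000 → y ← 0.100000 + 0.38·(-0.152000) = 0.042240
x=0.380000, y=0.042240: f=-0.074313 → y ← 0.042240 + 0.38·(-0.074313) = 0.014001
y(0.76) ≈ 0.0140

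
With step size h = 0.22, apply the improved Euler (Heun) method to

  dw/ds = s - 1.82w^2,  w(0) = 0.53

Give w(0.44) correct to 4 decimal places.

Heun: k1 = f(s_n, w_n); k2 = f(s_n + h, w_n + h·k1); w_{n+1} = w_n + (h/2)·(k1 + k2).
s=0.000000, w=0.530000:
  k1 = f(0.000000, 0.530000) = -0.511238
  k2 = f(0.220000, 0.417528) = -0.097279
  w ← 0.530000 + (0.22/2)·(-0.511238 + (-0.097279)) = 0.463063
s=0.220000, w=0.463063:
  k1 = f(0.220000, 0.463063) = -0.170258
  k2 = f(0.440000, 0.425606) = 0.110324
  w ← 0.463063 + (0.22/2)·(-0.170258 + 0.110324) = 0.456470
w(0.44) ≈ 0.4565

0.4565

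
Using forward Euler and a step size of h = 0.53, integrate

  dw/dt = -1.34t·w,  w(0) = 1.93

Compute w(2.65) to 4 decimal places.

Euler: w_{n+1} = w_n + h·f(t_n, w_n).
t=0.000000, w=1.930000: f=0.000000 → w ← 1.930000 + 0.53·0.000000 = 1.930000
t=0.530000, w=1.930000: f=-1.370686 → w ← 1.930000 + 0.53·(-1.370686) = 1.203536
t=1.060000, w=1.203536: f=-1.709503 → w ← 1.203536 + 0.53·(-1.709503) = 0.297500
t=1.590000, w=0.297500: f=-0.633853 → w ← 0.297500 + 0.53·(-0.633853) = -0.038442
t=2.120000, w=-0.038442: f=0.109207 → w ← -0.038442 + 0.53·0.109207 = 0.019437
w(2.65) ≈ 0.0194

0.0194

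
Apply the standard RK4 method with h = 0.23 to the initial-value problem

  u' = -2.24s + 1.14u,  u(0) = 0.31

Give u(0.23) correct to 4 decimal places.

0.3382

RK4: k1 = f(s_n, u_n); k2 = f(s_n + h/2, u_n + (h/2)·k1); k3 = f(s_n + h/2, u_n + (h/2)·k2); k4 = f(s_n + h, u_n + h·k3); u_{n+1} = u_n + (h/6)·(k1 + 2k2 + 2k3 + k4).
s=0.000000, u=0.310000:
  k1 = f(0.000000, 0.310000) = 0.353400
  k2 = f(0.115000, 0.350641) = 0.142131
  k3 = f(0.115000, 0.326345) = 0.114433
  k4 = f(0.230000, 0.336320) = -0.131796
  u ← 0.310000 + (0.23/6)·(k1 + 2k2 + 2k3 + k4) = 0.338165
u(0.23) ≈ 0.3382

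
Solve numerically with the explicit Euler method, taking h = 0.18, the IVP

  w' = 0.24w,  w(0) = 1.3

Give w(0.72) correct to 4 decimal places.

1.5396

Euler: w_{n+1} = w_n + h·f(t_n, w_n).
t=0.000000, w=1.300000: f=0.312000 → w ← 1.300000 + 0.18·0.312000 = 1.356160
t=0.180000, w=1.356160: f=0.325478 → w ← 1.356160 + 0.18·0.325478 = 1.414746
t=0.360000, w=1.414746: f=0.339539 → w ← 1.414746 + 0.18·0.339539 = 1.475863
t=0.540000, w=1.475863: f=0.354207 → w ← 1.475863 + 0.18·0.354207 = 1.539620
w(0.72) ≈ 1.5396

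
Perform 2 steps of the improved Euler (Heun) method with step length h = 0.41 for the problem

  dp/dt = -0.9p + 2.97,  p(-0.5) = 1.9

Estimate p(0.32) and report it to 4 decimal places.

2.6158

Heun: k1 = f(t_n, p_n); k2 = f(t_n + h, p_n + h·k1); p_{n+1} = p_n + (h/2)·(k1 + k2).
t=-0.500000, p=1.900000:
  k1 = f(-0.500000, 1.900000) = 1.260000
  k2 = f(-0.090000, 2.416600) = 0.795060
  p ← 1.900000 + (0.41/2)·(1.260000 + 0.795060) = 2.321287
t=-0.090000, p=2.321287:
  k1 = f(-0.090000, 2.321287) = 0.880841
  k2 = f(0.320000, 2.682432) = 0.555811
  p ← 2.321287 + (0.41/2)·(0.880841 + 0.555811) = 2.615801
p(0.32) ≈ 2.6158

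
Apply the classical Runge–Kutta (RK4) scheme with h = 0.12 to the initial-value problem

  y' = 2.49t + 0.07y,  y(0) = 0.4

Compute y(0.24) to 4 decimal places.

0.4789

RK4: k1 = f(t_n, y_n); k2 = f(t_n + h/2, y_n + (h/2)·k1); k3 = f(t_n + h/2, y_n + (h/2)·k2); k4 = f(t_n + h, y_n + h·k3); y_{n+1} = y_n + (h/6)·(k1 + 2k2 + 2k3 + k4).
t=0.000000, y=0.400000:
  k1 = f(0.000000, 0.400000) = 0.028000
  k2 = f(0.060000, 0.401680) = 0.177518
  k3 = f(0.060000, 0.410651) = 0.178146
  k4 = f(0.120000, 0.421377) = 0.328296
  y ← 0.400000 + (0.12/6)·(k1 + 2k2 + 2k3 + k4) = 0.421352
t=0.120000, y=0.421352:
  k1 = f(0.120000, 0.421352) = 0.328295
  k2 = f(0.180000, 0.441050) = 0.479074
  k3 = f(0.180000, 0.450097) = 0.479707
  k4 = f(0.240000, 0.478917) = 0.631124
  y ← 0.421352 + (0.12/6)·(k1 + 2k2 + 2k3 + k4) = 0.478892
y(0.24) ≈ 0.4789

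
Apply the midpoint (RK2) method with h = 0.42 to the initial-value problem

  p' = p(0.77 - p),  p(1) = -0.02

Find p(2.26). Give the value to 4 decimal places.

-0.0542

Midpoint: k1 = f(x_n, p_n); k2 = f(x_n + h/2, p_n + (h/2)·k1); p_{n+1} = p_n + h·k2.
x=1.000000, p=-0.020000:
  k1 = f(1.000000, -0.020000) = -0.015800
  k2 = f(1.210000, -0.023318) = -0.018499
  p ← -0.020000 + 0.42·(-0.018499) = -0.027769
x=1.420000, p=-0.027769:
  k1 = f(1.420000, -0.027769) = -0.022154
  k2 = f(1.630000, -0.032422) = -0.026016
  p ← -0.027769 + 0.42·(-0.026016) = -0.038696
x=1.840000, p=-0.038696:
  k1 = f(1.840000, -0.038696) = -0.031293
  k2 = f(2.050000, -0.045268) = -0.036905
  p ← -0.038696 + 0.42·(-0.036905) = -0.054196
p(2.26) ≈ -0.0542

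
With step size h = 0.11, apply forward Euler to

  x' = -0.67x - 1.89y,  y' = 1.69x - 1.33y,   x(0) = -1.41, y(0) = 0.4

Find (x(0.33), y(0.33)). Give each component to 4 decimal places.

-1.1677, -0.4049

Euler on (x,y): x_{n+1} = x_n + h·x', y_{n+1} = y_n + h·y'.
0.000000: (-1.410000, 0.400000); f=(0.188700, -2.914900) → (-1.389243, 0.079361)
0.110000: (-1.389243, 0.079361); f=(0.780801, -2.453371) → (-1.303355, -0.190510)
0.220000: (-1.303355, -0.190510); f=(1.233311, -1.949292) → (-1.167691, -0.404932)
(x(0.33), y(0.33)) ≈ (-1.1677, -0.4049)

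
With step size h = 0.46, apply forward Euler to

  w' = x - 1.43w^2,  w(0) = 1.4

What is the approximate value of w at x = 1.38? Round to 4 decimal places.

0.6725

Euler: w_{n+1} = w_n + h·f(x_n, w_n).
x=0.000000, w=1.400000: f=-2.802800 → w ← 1.400000 + 0.46·(-2.802800) = 0.110712
x=0.460000, w=0.110712: f=0.442472 → w ← 0.110712 + 0.46·0.442472 = 0.314249
x=0.920000, w=0.314249: f=0.778784 → w ← 0.314249 + 0.46·0.778784 = 0.672490
w(1.38) ≈ 0.6725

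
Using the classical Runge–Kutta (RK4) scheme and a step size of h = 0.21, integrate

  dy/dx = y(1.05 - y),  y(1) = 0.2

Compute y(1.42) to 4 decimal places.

0.2812

RK4: k1 = f(x_n, y_n); k2 = f(x_n + h/2, y_n + (h/2)·k1); k3 = f(x_n + h/2, y_n + (h/2)·k2); k4 = f(x_n + h, y_n + h·k3); y_{n+1} = y_n + (h/6)·(k1 + 2k2 + 2k3 + k4).
x=1.000000, y=0.200000:
  k1 = f(1.000000, 0.200000) = 0.170000
  k2 = f(1.105000, 0.217850) = 0.181284
  k3 = f(1.105000, 0.219035) = 0.182010
  k4 = f(1.210000, 0.238222) = 0.193383
  y ← 0.200000 + (0.21/6)·(k1 + 2k2 + 2k3 + k4) = 0.238149
x=1.210000, y=0.238149:
  k1 = f(1.210000, 0.238149) = 0.193342
  k2 = f(1.315000, 0.258450) = 0.204576
  k3 = f(1.315000, 0.259629) = 0.205203
  k4 = f(1.420000, 0.281242) = 0.216207
  y ← 0.238149 + (0.21/6)·(k1 + 2k2 + 2k3 + k4) = 0.281168
y(1.42) ≈ 0.2812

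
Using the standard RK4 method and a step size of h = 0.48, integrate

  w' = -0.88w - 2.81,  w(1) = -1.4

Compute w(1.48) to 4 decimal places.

-2.0176

RK4: k1 = f(s_n, w_n); k2 = f(s_n + h/2, w_n + (h/2)·k1); k3 = f(s_n + h/2, w_n + (h/2)·k2); k4 = f(s_n + h, w_n + h·k3); w_{n+1} = w_n + (h/6)·(k1 + 2k2 + 2k3 + k4).
s=1.000000, w=-1.400000:
  k1 = f(1.000000, -1.400000) = -1.578000
  k2 = f(1.240000, -1.778720) = -1.244726
  k3 = f(1.240000, -1.698734) = -1.315114
  k4 = f(1.480000, -2.031255) = -1.022496
  w ← -1.400000 + (0.48/6)·(k1 + 2k2 + 2k3 + k4) = -2.017614
w(1.48) ≈ -2.0176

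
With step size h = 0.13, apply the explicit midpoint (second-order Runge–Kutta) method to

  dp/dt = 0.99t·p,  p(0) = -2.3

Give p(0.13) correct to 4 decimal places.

-2.3192

Midpoint: k1 = f(t_n, p_n); k2 = f(t_n + h/2, p_n + (h/2)·k1); p_{n+1} = p_n + h·k2.
t=0.000000, p=-2.300000:
  k1 = f(0.000000, -2.300000) = 0.000000
  k2 = f(0.065000, -2.300000) = -0.148005
  p ← -2.300000 + 0.13·(-0.148005) = -2.319241
p(0.13) ≈ -2.3192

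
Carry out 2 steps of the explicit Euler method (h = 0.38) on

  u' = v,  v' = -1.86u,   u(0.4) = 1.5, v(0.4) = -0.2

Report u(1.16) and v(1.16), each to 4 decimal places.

Euler on (u,v): u_{n+1} = u_n + h·u', v_{n+1} = v_n + h·v'.
0.400000: (1.500000, -0.200000); f=(-0.200000, -2.790000) → (1.424000, -1.260200)
0.780000: (1.424000, -1.260200); f=(-1.260200, -2.648640) → (0.945124, -2.266683)
(u(1.16), v(1.16)) ≈ (0.9451, -2.2667)

0.9451, -2.2667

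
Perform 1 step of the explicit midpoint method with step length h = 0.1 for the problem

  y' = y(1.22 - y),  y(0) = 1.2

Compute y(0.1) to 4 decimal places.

Midpoint: k1 = f(x_n, y_n); k2 = f(x_n + h/2, y_n + (h/2)·k1); y_{n+1} = y_n + h·k2.
x=0.000000, y=1.200000:
  k1 = f(0.000000, 1.200000) = 0.024000
  k2 = f(0.050000, 1.201200) = 0.022583
  y ← 1.200000 + 0.1·0.022583 = 1.202258
y(0.1) ≈ 1.2023

1.2023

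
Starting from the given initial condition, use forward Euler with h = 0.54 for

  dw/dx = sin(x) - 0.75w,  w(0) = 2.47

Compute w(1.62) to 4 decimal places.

Euler: w_{n+1} = w_n + h·f(x_n, w_n).
x=0.000000, w=2.470000: f=-1.852500 → w ← 2.470000 + 0.54·(-1.852500) = 1.469650
x=0.540000, w=1.469650: f=-0.588102 → w ← 1.469650 + 0.54·(-0.588102) = 1.152075
x=1.080000, w=1.152075: f=0.017901 → w ← 1.152075 + 0.54·0.017901 = 1.161742
w(1.62) ≈ 1.1617

1.1617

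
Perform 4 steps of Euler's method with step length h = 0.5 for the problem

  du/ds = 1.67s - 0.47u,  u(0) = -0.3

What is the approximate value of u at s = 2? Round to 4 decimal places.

Euler: u_{n+1} = u_n + h·f(s_n, u_n).
s=0.000000, u=-0.300000: f=0.141000 → u ← -0.300000 + 0.5·0.141000 = -0.229500
s=0.500000, u=-0.229500: f=0.942865 → u ← -0.229500 + 0.5·0.942865 = 0.241932
s=1.000000, u=0.241932: f=1.556292 → u ← 0.241932 + 0.5·1.556292 = 1.020078
s=1.500000, u=1.020078: f=2.025563 → u ← 1.020078 + 0.5·2.025563 = 2.032860
u(2) ≈ 2.0329

2.0329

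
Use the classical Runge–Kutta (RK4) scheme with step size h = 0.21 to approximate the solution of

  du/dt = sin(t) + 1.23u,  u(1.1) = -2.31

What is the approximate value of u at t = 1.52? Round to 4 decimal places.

-3.3475

RK4: k1 = f(t_n, u_n); k2 = f(t_n + h/2, u_n + (h/2)·k1); k3 = f(t_n + h/2, u_n + (h/2)·k2); k4 = f(t_n + h, u_n + h·k3); u_{n+1} = u_n + (h/6)·(k1 + 2k2 + 2k3 + k4).
t=1.100000, u=-2.310000:
  k1 = f(1.100000, -2.310000) = -1.950093
  k2 = f(1.205000, -2.514760) = -2.159315
  k3 = f(1.205000, -2.536728) = -2.186336
  k4 = f(1.310000, -2.769131) = -2.439846
  u ← -2.310000 + (0.21/6)·(k1 + 2k2 + 2k3 + k4) = -2.767843
t=1.310000, u=-2.767843:
  k1 = f(1.310000, -2.767843) = -2.438262
  k2 = f(1.415000, -3.023861) = -2.731461
  k3 = f(1.415000, -3.054647) = -2.769327
  k4 = f(1.520000, -3.349402) = -3.121055
  u ← -2.767843 + (0.21/6)·(k1 + 2k2 + 2k3 + k4) = -3.347475
u(1.52) ≈ -3.3475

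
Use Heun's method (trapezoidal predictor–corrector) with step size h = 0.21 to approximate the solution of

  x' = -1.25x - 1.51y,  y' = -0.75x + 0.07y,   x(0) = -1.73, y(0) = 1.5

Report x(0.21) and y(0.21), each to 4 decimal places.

Heun on (x,y): k1 = f(t_n, state_n); k2 = f(t_n + h, state_n + h·k1); state_{n+1} = state_n + (h/2)·(k1 + k2).
0.000000: (-1.730000, 1.500000)
  k1 = (-0.102500, 1.402500)
  predictor → (-1.751525, 1.794525)
  k2 = (-0.520326, 1.439261)
  → (-1.795397, 1.798385)
(x(0.21), y(0.21)) ≈ (-1.7954, 1.7984)

-1.7954, 1.7984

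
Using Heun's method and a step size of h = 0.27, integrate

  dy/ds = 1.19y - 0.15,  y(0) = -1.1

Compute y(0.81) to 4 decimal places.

-3.0467

Heun: k1 = f(s_n, y_n); k2 = f(s_n + h, y_n + h·k1); y_{n+1} = y_n + (h/2)·(k1 + k2).
s=0.000000, y=-1.100000:
  k1 = f(0.000000, -1.100000) = -1.459000
  k2 = f(0.270000, -1.493930) = -1.927777
  y ← -1.100000 + (0.27/2)·(-1.459000 + (-1.927777)) = -1.557215
s=0.270000, y=-1.557215:
  k1 = f(0.270000, -1.557215) = -2.003086
  k2 = f(0.540000, -2.098048) = -2.646677
  y ← -1.557215 + (0.27/2)·(-2.003086 + (-2.646677)) = -2.184933
s=0.540000, y=-2.184933:
  k1 = f(0.540000, -2.184933) = -2.750070
  k2 = f(0.810000, -2.927452) = -3.633668
  y ← -2.184933 + (0.27/2)·(-2.750070 + (-3.633668)) = -3.046737
y(0.81) ≈ -3.0467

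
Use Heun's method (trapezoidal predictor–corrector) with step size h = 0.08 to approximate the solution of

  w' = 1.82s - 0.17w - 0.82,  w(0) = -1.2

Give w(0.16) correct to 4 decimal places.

-1.2741

Heun: k1 = f(s_n, w_n); k2 = f(s_n + h, w_n + h·k1); w_{n+1} = w_n + (h/2)·(k1 + k2).
s=0.000000, w=-1.200000:
  k1 = f(0.000000, -1.200000) = -0.616000
  k2 = f(0.080000, -1.249280) = -0.462022
  w ← -1.200000 + (0.08/2)·(-0.616000 + (-0.462022)) = -1.243121
s=0.080000, w=-1.243121:
  k1 = f(0.080000, -1.243121) = -0.463069
  k2 = f(0.160000, -1.280166) = -0.311172
  w ← -1.243121 + (0.08/2)·(-0.463069 + (-0.311172)) = -1.274091
w(0.16) ≈ -1.2741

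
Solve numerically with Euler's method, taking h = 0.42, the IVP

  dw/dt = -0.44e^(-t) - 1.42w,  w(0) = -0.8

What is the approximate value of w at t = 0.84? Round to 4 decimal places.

Euler: w_{n+1} = w_n + h·f(t_n, w_n).
t=0.000000, w=-0.800000: f=0.696000 → w ← -0.800000 + 0.42·0.696000 = -0.507680
t=0.420000, w=-0.507680: f=0.431805 → w ← -0.507680 + 0.42·0.431805 = -0.326322
w(0.84) ≈ -0.3263

-0.3263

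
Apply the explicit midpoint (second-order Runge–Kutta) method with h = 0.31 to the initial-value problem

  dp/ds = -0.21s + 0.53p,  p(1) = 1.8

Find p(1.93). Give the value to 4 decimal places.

Midpoint: k1 = f(s_n, p_n); k2 = f(s_n + h/2, p_n + (h/2)·k1); p_{n+1} = p_n + h·k2.
s=1.000000, p=1.800000:
  k1 = f(1.000000, 1.800000) = 0.744000
  k2 = f(1.155000, 1.915320) = 0.772570
  p ← 1.800000 + 0.31·0.772570 = 2.039497
s=1.310000, p=2.039497:
  k1 = f(1.310000, 2.039497) = 0.805833
  k2 = f(1.465000, 2.164401) = 0.839482
  p ← 2.039497 + 0.31·0.839482 = 2.299736
s=1.620000, p=2.299736:
  k1 = f(1.620000, 2.299736) = 0.878660
  k2 = f(1.775000, 2.435928) = 0.918292
  p ← 2.299736 + 0.31·0.918292 = 2.584407
p(1.93) ≈ 2.5844

2.5844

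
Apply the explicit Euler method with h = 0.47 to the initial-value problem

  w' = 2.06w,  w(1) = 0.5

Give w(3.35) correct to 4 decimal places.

Euler: w_{n+1} = w_n + h·f(t_n, w_n).
t=1.000000, w=0.500000: f=1.030000 → w ← 0.500000 + 0.47·1.030000 = 0.984100
t=1.470000, w=0.984100: f=2.027246 → w ← 0.984100 + 0.47·2.027246 = 1.936906
t=1.940000, w=1.936906: f=3.990026 → w ← 1.936906 + 0.47·3.990026 = 3.812218
t=2.410000, w=3.812218: f=7.853168 → w ← 3.812218 + 0.47·7.853168 = 7.503207
t=2.880000, w=7.503207: f=15.456606 → w ← 7.503207 + 0.47·15.456606 = 14.767812
w(3.35) ≈ 14.7678

14.7678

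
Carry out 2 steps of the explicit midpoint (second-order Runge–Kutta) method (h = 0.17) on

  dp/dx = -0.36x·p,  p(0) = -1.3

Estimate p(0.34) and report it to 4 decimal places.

Midpoint: k1 = f(x_n, p_n); k2 = f(x_n + h/2, p_n + (h/2)·k1); p_{n+1} = p_n + h·k2.
x=0.000000, p=-1.300000:
  k1 = f(0.000000, -1.300000) = 0.000000
  k2 = f(0.085000, -1.300000) = 0.039780
  p ← -1.300000 + 0.17·0.039780 = -1.293237
x=0.170000, p=-1.293237:
  k1 = f(0.170000, -1.293237) = 0.079146
  k2 = f(0.255000, -1.286510) = 0.118102
  p ← -1.293237 + 0.17·0.118102 = -1.273160
p(0.34) ≈ -1.2732

-1.2732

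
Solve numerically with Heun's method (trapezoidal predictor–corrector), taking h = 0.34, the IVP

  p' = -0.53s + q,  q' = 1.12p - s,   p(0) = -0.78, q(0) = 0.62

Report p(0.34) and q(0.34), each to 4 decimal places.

Heun on (p,q): k1 = f(s_n, state_n); k2 = f(s_n + h, state_n + h·k1); state_{n+1} = state_n + (h/2)·(k1 + k2).
0.000000: (-0.780000, 0.620000)
  k1 = (0.620000, -0.873600)
  predictor → (-0.569200, 0.322976)
  k2 = (0.142776, -0.977504)
  → (-0.650328, 0.305312)
(p(0.34), q(0.34)) ≈ (-0.6503, 0.3053)

-0.6503, 0.3053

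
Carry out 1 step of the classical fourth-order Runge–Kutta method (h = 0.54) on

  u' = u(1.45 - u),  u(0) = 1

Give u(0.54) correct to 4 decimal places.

1.2025

RK4: k1 = f(x_n, u_n); k2 = f(x_n + h/2, u_n + (h/2)·k1); k3 = f(x_n + h/2, u_n + (h/2)·k2); k4 = f(x_n + h, u_n + h·k3); u_{n+1} = u_n + (h/6)·(k1 + 2k2 + 2k3 + k4).
x=0.000000, u=1.000000:
  k1 = f(0.000000, 1.000000) = 0.450000
  k2 = f(0.270000, 1.121500) = 0.368413
  k3 = f(0.270000, 1.099471) = 0.385396
  k4 = f(0.540000, 1.208114) = 0.292226
  u ← 1.000000 + (0.54/6)·(k1 + 2k2 + 2k3 + k4) = 1.202486
u(0.54) ≈ 1.2025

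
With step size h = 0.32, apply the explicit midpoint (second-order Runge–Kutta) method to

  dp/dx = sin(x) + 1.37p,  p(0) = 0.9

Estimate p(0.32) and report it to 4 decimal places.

1.4320

Midpoint: k1 = f(x_n, p_n); k2 = f(x_n + h/2, p_n + (h/2)·k1); p_{n+1} = p_n + h·k2.
x=0.000000, p=0.900000:
  k1 = f(0.000000, 0.900000) = 1.233000
  k2 = f(0.160000, 1.097280) = 1.662592
  p ← 0.900000 + 0.32·1.662592 = 1.432029
p(0.32) ≈ 1.4320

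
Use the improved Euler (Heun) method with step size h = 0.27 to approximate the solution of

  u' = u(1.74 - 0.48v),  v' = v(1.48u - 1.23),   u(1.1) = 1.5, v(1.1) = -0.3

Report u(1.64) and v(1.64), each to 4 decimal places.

Heun on (u,v): k1 = f(s_n, state_n); k2 = f(s_n + h, state_n + h·k1); state_{n+1} = state_n + (h/2)·(k1 + k2).
1.100000: (1.500000, -0.300000)
  k1 = (2.826000, -0.297000)
  predictor → (2.263020, -0.380190)
  k2 = (4.350636, -0.805725)
  → (2.468846, -0.448868)
1.370000: (2.468846, -0.448868)
  k1 = (4.827721, -1.088007)
  predictor → (3.772331, -0.742630)
  k2 = (7.908549, -3.232704)
  → (4.188242, -1.032164)
(u(1.64), v(1.64)) ≈ (4.1882, -1.0322)

4.1882, -1.0322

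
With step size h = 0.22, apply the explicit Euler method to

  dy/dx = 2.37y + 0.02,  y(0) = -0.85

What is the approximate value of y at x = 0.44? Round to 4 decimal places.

-1.9564

Euler: y_{n+1} = y_n + h·f(x_n, y_n).
x=0.000000, y=-0.850000: f=-1.994500 → y ← -0.850000 + 0.22·(-1.994500) = -1.288790
x=0.220000, y=-1.288790: f=-3.034432 → y ← -1.288790 + 0.22·(-3.034432) = -1.956365
y(0.44) ≈ -1.9564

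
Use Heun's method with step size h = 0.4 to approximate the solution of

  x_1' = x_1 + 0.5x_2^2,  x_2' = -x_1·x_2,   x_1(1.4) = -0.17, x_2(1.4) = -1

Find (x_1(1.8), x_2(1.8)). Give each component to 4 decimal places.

Heun on (x_1,x_2): k1 = f(s_n, state_n); k2 = f(s_n + h, state_n + h·k1); state_{n+1} = state_n + (h/2)·(k1 + k2).
1.400000: (-0.170000, -1.000000)
  k1 = (0.330000, -0.170000)
  predictor → (-0.038000, -1.068000)
  k2 = (0.532312, -0.040584)
  → (0.002462, -1.042117)
(x_1(1.8), x_2(1.8)) ≈ (0.0025, -1.0421)

0.0025, -1.0421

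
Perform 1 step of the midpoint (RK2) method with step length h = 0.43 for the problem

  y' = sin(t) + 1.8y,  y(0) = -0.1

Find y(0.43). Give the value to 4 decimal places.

-0.1156

Midpoint: k1 = f(t_n, y_n); k2 = f(t_n + h/2, y_n + (h/2)·k1); y_{n+1} = y_n + h·k2.
t=0.000000, y=-0.100000:
  k1 = f(0.000000, -0.100000) = -0.180000
  k2 = f(0.215000, -0.138700) = -0.036313
  y ← -0.100000 + 0.43·(-0.036313) = -0.115614
y(0.43) ≈ -0.1156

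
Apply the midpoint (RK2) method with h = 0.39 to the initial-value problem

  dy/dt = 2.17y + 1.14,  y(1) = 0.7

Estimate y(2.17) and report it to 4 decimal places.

Midpoint: k1 = f(t_n, y_n); k2 = f(t_n + h/2, y_n + (h/2)·k1); y_{n+1} = y_n + h·k2.
t=1.000000, y=0.700000:
  k1 = f(1.000000, 0.700000) = 2.659000
  k2 = f(1.195000, 1.218505) = 3.784156
  y ← 0.700000 + 0.39·3.784156 = 2.175821
t=1.390000, y=2.175821:
  k1 = f(1.390000, 2.175821) = 5.861531
  k2 = f(1.585000, 3.318819) = 8.341838
  y ← 2.175821 + 0.39·8.341838 = 5.429138
t=1.780000, y=5.429138:
  k1 = f(1.780000, 5.429138) = 12.921229
  k2 = f(1.975000, 7.948777) = 18.388846
  y ← 5.429138 + 0.39·18.388846 = 12.600788
y(2.17) ≈ 12.6008

12.6008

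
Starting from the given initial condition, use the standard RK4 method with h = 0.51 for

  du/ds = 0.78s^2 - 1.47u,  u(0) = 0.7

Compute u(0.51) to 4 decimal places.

RK4: k1 = f(s_n, u_n); k2 = f(s_n + h/2, u_n + (h/2)·k1); k3 = f(s_n + h/2, u_n + (h/2)·k2); k4 = f(s_n + h, u_n + h·k3); u_{n+1} = u_n + (h/6)·(k1 + 2k2 + 2k3 + k4).
s=0.000000, u=0.700000:
  k1 = f(0.000000, 0.700000) = -1.029000
  k2 = f(0.255000, 0.437605) = -0.592560
  k3 = f(0.255000, 0.548897) = -0.756159
  k4 = f(0.510000, 0.314359) = -0.259229
  u ← 0.700000 + (0.51/6)·(k1 + 2k2 + 2k3 + k4) = 0.361218
u(0.51) ≈ 0.3612

0.3612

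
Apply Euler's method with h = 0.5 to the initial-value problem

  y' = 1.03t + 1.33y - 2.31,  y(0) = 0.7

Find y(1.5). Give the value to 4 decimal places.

-2.1052

Euler: y_{n+1} = y_n + h·f(t_n, y_n).
t=0.000000, y=0.700000: f=-1.379000 → y ← 0.700000 + 0.5·(-1.379000) = 0.010500
t=0.500000, y=0.010500: f=-1.781035 → y ← 0.010500 + 0.5·(-1.781035) = -0.880018
t=1.000000, y=-0.880018: f=-2.450423 → y ← -0.880018 + 0.5·(-2.450423) = -2.105229
y(1.5) ≈ -2.1052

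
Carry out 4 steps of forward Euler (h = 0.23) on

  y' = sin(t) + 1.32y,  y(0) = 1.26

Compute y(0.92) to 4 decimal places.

4.0073

Euler: y_{n+1} = y_n + h·f(t_n, y_n).
t=0.000000, y=1.260000: f=1.663200 → y ← 1.260000 + 0.23·1.663200 = 1.642536
t=0.230000, y=1.642536: f=2.396125 → y ← 1.642536 + 0.23·2.396125 = 2.193645
t=0.460000, y=2.193645: f=3.339559 → y ← 2.193645 + 0.23·3.339559 = 2.961743
t=0.690000, y=2.961743: f=4.546038 → y ← 2.961743 + 0.23·4.546038 = 4.007332
y(0.92) ≈ 4.0073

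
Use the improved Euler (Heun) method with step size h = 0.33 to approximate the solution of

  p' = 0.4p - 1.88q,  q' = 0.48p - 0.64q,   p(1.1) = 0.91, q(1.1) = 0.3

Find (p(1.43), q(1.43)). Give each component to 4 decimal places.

0.8146, 0.3670

Heun on (p,q): k1 = f(s_n, state_n); k2 = f(s_n + h, state_n + h·k1); state_{n+1} = state_n + (h/2)·(k1 + k2).
1.100000: (0.910000, 0.300000)
  k1 = (-0.200000, 0.244800)
  predictor → (0.844000, 0.380784)
  k2 = (-0.378274, 0.161418)
  → (0.814585, 0.367026)
(p(1.43), q(1.43)) ≈ (0.8146, 0.3670)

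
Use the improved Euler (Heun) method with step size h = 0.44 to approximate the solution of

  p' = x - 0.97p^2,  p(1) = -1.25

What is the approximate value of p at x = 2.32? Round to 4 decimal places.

Heun: k1 = f(x_n, p_n); k2 = f(x_n + h, p_n + h·k1); p_{n+1} = p_n + (h/2)·(k1 + k2).
x=1.000000, p=-1.250000:
  k1 = f(1.000000, -1.250000) = -0.515625
  k2 = f(1.440000, -1.476875) = -0.675725
  p ← -1.250000 + (0.44/2)·(-0.515625 + (-0.675725)) = -1.512097
x=1.440000, p=-1.512097:
  k1 = f(1.440000, -1.512097) = -0.777844
  k2 = f(1.880000, -1.854348) = -1.455450
  p ← -1.512097 + (0.44/2)·(-0.777844 + (-1.455450)) = -2.003422
x=1.880000, p=-2.003422:
  k1 = f(1.880000, -2.003422) = -2.013288
  k2 = f(2.320000, -2.889268) = -5.777435
  p ← -2.003422 + (0.44/2)·(-2.013288 + (-5.777435)) = -3.717381
p(2.32) ≈ -3.7174

-3.7174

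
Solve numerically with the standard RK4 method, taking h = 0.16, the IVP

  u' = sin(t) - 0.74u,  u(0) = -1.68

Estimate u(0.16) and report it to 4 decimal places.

-1.4801

RK4: k1 = f(t_n, u_n); k2 = f(t_n + h/2, u_n + (h/2)·k1); k3 = f(t_n + h/2, u_n + (h/2)·k2); k4 = f(t_n + h, u_n + h·k3); u_{n+1} = u_n + (h/6)·(k1 + 2k2 + 2k3 + k4).
t=0.000000, u=-1.680000:
  k1 = f(0.000000, -1.680000) = 1.243200
  k2 = f(0.080000, -1.580544) = 1.249517
  k3 = f(0.080000, -1.580039) = 1.249143
  k4 = f(0.160000, -1.480137) = 1.254620
  u ← -1.680000 + (0.16/6)·(k1 + 2k2 + 2k3 + k4) = -1.480130
u(0.16) ≈ -1.4801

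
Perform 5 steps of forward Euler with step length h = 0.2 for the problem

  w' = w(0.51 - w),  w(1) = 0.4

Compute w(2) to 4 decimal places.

Euler: w_{n+1} = w_n + h·f(x_n, w_n).
x=1.000000, w=0.400000: f=0.044000 → w ← 0.400000 + 0.2·0.044000 = 0.408800
x=1.200000, w=0.408800: f=0.041371 → w ← 0.408800 + 0.2·0.041371 = 0.417074
x=1.400000, w=0.417074: f=0.038757 → w ← 0.417074 + 0.2·0.038757 = 0.424826
x=1.600000, w=0.424826: f=0.036184 → w ← 0.424826 + 0.2·0.036184 = 0.432062
x=1.800000, w=0.432062: f=0.033674 → w ← 0.432062 + 0.2·0.033674 = 0.438797
w(2) ≈ 0.4388

0.4388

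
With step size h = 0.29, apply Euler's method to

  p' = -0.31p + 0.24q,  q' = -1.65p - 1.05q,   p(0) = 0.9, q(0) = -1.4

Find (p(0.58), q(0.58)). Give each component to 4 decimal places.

Euler on (p,q): p_{n+1} = p_n + h·p', q_{n+1} = q_n + h·q'.
0.000000: (0.900000, -1.400000); f=(-0.615000, -0.015000) → (0.721650, -1.404350)
0.290000: (0.721650, -1.404350); f=(-0.560755, 0.283845) → (0.559031, -1.322035)
(p(0.58), q(0.58)) ≈ (0.5590, -1.3220)

0.5590, -1.3220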